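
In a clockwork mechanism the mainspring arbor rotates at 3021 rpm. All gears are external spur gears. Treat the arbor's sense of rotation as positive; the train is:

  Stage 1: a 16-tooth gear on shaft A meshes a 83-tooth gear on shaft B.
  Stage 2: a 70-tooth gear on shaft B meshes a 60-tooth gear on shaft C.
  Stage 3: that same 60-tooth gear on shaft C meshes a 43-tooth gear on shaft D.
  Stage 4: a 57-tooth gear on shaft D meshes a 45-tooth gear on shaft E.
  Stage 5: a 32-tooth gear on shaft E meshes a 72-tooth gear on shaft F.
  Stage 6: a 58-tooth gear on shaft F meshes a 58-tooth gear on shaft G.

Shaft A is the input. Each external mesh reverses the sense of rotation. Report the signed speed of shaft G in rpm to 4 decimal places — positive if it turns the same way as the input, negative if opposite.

+533.7059 rpm (same as input, |ω| = 533.7059 rpm)

Stage 1 [16T→83T]: ω = 3021.0000×16/83 = 582.3614 rpm, dir flips to −; running = −582.3614
Stage 2 [70T→60T]: ω = 582.3614×70/60 = 679.4217 rpm, dir flips to +; running = +679.4217
Stage 3 [60T→43T]: ω = 679.4217×60/43 = 948.0303 rpm, dir flips to −; running = −948.0303
Stage 4 [57T→45T]: ω = 948.0303×57/45 = 1200.8383 rpm, dir flips to +; running = +1200.8383
Stage 5 [32T→72T]: ω = 1200.8383×32/72 = 533.7059 rpm, dir flips to −; running = −533.7059
Stage 6 [58T→58T]: ω = 533.7059×58/58 = 533.7059 rpm, dir flips to +; running = +533.7059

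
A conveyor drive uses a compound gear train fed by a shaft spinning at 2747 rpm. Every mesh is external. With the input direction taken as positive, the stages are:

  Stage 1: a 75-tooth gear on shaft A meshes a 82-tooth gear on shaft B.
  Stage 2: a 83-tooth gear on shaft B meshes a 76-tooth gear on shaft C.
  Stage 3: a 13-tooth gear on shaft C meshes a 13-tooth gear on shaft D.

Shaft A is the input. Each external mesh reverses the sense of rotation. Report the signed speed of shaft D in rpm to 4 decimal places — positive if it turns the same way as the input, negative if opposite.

-2743.9145 rpm (opposite to input, |ω| = 2743.9145 rpm)

Stage 1 [75T→82T]: ω = 2747.0000×75/82 = 2512.5000 rpm, dir flips to −; running = −2512.5000
Stage 2 [83T→76T]: ω = 2512.5000×83/76 = 2743.9145 rpm, dir flips to +; running = +2743.9145
Stage 3 [13T→13T]: ω = 2743.9145×13/13 = 2743.9145 rpm, dir flips to −; running = −2743.9145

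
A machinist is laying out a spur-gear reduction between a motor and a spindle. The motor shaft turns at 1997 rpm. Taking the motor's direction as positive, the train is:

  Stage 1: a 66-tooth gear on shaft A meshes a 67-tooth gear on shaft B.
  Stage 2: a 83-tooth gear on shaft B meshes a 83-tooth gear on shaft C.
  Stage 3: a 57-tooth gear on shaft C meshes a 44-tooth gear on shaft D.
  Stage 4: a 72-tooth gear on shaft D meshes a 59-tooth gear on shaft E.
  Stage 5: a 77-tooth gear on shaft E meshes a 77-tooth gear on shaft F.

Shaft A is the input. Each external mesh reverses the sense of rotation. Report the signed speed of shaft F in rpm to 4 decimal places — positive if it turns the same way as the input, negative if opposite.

-3109.9246 rpm (opposite to input, |ω| = 3109.9246 rpm)

Stage 1 [66T→67T]: ω = 1997.0000×66/67 = 1967.1940 rpm, dir flips to −; running = −1967.1940
Stage 2 [83T→83T]: ω = 1967.1940×83/83 = 1967.1940 rpm, dir flips to +; running = +1967.1940
Stage 3 [57T→44T]: ω = 1967.1940×57/44 = 2548.4104 rpm, dir flips to −; running = −2548.4104
Stage 4 [72T→59T]: ω = 2548.4104×72/59 = 3109.9246 rpm, dir flips to +; running = +3109.9246
Stage 5 [77T→77T]: ω = 3109.9246×77/77 = 3109.9246 rpm, dir flips to −; running = −3109.9246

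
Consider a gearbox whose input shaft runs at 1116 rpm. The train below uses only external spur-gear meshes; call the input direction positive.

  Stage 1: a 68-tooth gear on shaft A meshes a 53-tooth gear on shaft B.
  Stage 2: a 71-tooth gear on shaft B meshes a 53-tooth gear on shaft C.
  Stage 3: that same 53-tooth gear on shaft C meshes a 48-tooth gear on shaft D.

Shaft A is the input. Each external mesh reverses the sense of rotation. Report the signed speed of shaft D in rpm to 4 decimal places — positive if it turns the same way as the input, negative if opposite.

-2117.9434 rpm (opposite to input, |ω| = 2117.9434 rpm)

Stage 1 [68T→53T]: ω = 1116.0000×68/53 = 1431.8491 rpm, dir flips to −; running = −1431.8491
Stage 2 [71T→53T]: ω = 1431.8491×71/53 = 1918.1374 rpm, dir flips to +; running = +1918.1374
Stage 3 [53T→48T]: ω = 1918.1374×53/48 = 2117.9434 rpm, dir flips to −; running = −2117.9434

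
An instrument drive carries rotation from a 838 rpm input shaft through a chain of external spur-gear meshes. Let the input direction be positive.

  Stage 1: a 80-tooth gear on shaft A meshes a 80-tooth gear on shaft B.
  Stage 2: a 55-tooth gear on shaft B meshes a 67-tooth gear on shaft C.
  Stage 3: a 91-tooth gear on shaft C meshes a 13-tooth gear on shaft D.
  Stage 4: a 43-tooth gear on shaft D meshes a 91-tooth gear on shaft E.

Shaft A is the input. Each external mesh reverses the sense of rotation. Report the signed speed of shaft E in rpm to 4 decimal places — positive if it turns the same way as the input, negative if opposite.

Stage 1 [80T→80T]: ω = 838.0000×80/80 = 838.0000 rpm, dir flips to −; running = −838.0000
Stage 2 [55T→67T]: ω = 838.0000×55/67 = 687.9104 rpm, dir flips to +; running = +687.9104
Stage 3 [91T→13T]: ω = 687.9104×91/13 = 4815.3731 rpm, dir flips to −; running = −4815.3731
Stage 4 [43T→91T]: ω = 4815.3731×43/91 = 2275.3961 rpm, dir flips to +; running = +2275.3961

+2275.3961 rpm (same as input, |ω| = 2275.3961 rpm)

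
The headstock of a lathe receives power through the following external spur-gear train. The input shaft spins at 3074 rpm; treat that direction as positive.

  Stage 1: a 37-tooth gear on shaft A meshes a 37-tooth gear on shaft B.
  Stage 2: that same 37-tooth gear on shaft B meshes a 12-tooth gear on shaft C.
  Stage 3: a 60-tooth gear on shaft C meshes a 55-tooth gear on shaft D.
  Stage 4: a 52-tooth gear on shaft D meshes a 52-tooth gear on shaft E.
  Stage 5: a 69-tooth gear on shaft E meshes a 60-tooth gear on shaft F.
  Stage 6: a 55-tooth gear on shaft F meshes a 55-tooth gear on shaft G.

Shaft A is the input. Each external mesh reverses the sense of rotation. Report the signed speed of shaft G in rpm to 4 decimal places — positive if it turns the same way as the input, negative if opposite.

+11890.7909 rpm (same as input, |ω| = 11890.7909 rpm)

Stage 1 [37T→37T]: ω = 3074.0000×37/37 = 3074.0000 rpm, dir flips to −; running = −3074.0000
Stage 2 [37T→12T]: ω = 3074.0000×37/12 = 9478.1667 rpm, dir flips to +; running = +9478.1667
Stage 3 [60T→55T]: ω = 9478.1667×60/55 = 10339.8182 rpm, dir flips to −; running = −10339.8182
Stage 4 [52T→52T]: ω = 10339.8182×52/52 = 10339.8182 rpm, dir flips to +; running = +10339.8182
Stage 5 [69T→60T]: ω = 10339.8182×69/60 = 11890.7909 rpm, dir flips to −; running = −11890.7909
Stage 6 [55T→55T]: ω = 11890.7909×55/55 = 11890.7909 rpm, dir flips to +; running = +11890.7909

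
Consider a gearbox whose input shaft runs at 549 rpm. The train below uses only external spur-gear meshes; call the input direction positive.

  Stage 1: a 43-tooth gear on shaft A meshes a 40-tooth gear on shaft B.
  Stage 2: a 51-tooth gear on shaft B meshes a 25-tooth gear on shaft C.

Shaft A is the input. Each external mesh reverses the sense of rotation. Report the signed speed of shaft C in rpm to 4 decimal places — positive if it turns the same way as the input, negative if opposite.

Stage 1 [43T→40T]: ω = 549.0000×43/40 = 590.1750 rpm, dir flips to −; running = −590.1750
Stage 2 [51T→25T]: ω = 590.1750×51/25 = 1203.9570 rpm, dir flips to +; running = +1203.9570

+1203.9570 rpm (same as input, |ω| = 1203.9570 rpm)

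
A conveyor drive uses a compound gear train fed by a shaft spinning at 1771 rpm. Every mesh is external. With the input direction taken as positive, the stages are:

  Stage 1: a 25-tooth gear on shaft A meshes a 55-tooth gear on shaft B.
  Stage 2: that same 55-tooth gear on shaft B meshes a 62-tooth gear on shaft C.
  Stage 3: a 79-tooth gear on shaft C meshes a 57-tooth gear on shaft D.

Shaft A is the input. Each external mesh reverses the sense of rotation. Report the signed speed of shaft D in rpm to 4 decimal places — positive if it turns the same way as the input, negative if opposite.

-989.7354 rpm (opposite to input, |ω| = 989.7354 rpm)

Stage 1 [25T→55T]: ω = 1771.0000×25/55 = 805.0000 rpm, dir flips to −; running = −805.0000
Stage 2 [55T→62T]: ω = 805.0000×55/62 = 714.1129 rpm, dir flips to +; running = +714.1129
Stage 3 [79T→57T]: ω = 714.1129×79/57 = 989.7354 rpm, dir flips to −; running = −989.7354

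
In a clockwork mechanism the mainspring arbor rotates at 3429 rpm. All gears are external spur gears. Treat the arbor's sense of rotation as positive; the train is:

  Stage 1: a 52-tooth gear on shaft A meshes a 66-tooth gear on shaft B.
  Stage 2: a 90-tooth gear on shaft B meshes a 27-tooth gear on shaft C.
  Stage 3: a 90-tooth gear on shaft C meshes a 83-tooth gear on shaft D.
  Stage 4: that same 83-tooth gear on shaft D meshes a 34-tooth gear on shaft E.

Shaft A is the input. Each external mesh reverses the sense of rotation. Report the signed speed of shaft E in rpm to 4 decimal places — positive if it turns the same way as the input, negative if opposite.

+23837.9679 rpm (same as input, |ω| = 23837.9679 rpm)

Stage 1 [52T→66T]: ω = 3429.0000×52/66 = 2701.6364 rpm, dir flips to −; running = −2701.6364
Stage 2 [90T→27T]: ω = 2701.6364×90/27 = 9005.4545 rpm, dir flips to +; running = +9005.4545
Stage 3 [90T→83T]: ω = 9005.4545×90/83 = 9764.9507 rpm, dir flips to −; running = −9764.9507
Stage 4 [83T→34T]: ω = 9764.9507×83/34 = 23837.9679 rpm, dir flips to +; running = +23837.9679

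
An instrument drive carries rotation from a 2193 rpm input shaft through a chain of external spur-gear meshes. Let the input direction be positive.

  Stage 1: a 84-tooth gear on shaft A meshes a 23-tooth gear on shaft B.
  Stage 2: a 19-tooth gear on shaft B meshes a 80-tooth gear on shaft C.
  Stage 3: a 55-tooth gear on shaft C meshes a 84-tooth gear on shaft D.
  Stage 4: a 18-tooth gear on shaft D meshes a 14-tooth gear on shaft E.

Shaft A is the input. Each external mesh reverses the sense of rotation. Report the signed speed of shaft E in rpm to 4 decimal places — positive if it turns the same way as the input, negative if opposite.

Stage 1 [84T→23T]: ω = 2193.0000×84/23 = 8009.2174 rpm, dir flips to −; running = −8009.2174
Stage 2 [19T→80T]: ω = 8009.2174×19/80 = 1902.1891 rpm, dir flips to +; running = +1902.1891
Stage 3 [55T→84T]: ω = 1902.1891×55/84 = 1245.4810 rpm, dir flips to −; running = −1245.4810
Stage 4 [18T→14T]: ω = 1245.4810×18/14 = 1601.3327 rpm, dir flips to +; running = +1601.3327

+1601.3327 rpm (same as input, |ω| = 1601.3327 rpm)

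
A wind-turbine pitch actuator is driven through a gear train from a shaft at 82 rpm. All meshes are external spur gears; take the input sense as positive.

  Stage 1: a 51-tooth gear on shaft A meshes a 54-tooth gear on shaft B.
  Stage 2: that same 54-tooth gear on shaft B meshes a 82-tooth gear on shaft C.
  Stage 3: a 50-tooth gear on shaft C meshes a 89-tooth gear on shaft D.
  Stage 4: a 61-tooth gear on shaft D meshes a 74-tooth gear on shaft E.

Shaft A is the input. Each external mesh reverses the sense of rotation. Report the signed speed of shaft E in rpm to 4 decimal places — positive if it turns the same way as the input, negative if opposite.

Stage 1 [51T→54T]: ω = 82.0000×51/54 = 77.4444 rpm, dir flips to −; running = −77.4444
Stage 2 [54T→82T]: ω = 77.4444×54/82 = 51.0000 rpm, dir flips to +; running = +51.0000
Stage 3 [50T→89T]: ω = 51.0000×50/89 = 28.6517 rpm, dir flips to −; running = −28.6517
Stage 4 [61T→74T]: ω = 28.6517×61/74 = 23.6183 rpm, dir flips to +; running = +23.6183

+23.6183 rpm (same as input, |ω| = 23.6183 rpm)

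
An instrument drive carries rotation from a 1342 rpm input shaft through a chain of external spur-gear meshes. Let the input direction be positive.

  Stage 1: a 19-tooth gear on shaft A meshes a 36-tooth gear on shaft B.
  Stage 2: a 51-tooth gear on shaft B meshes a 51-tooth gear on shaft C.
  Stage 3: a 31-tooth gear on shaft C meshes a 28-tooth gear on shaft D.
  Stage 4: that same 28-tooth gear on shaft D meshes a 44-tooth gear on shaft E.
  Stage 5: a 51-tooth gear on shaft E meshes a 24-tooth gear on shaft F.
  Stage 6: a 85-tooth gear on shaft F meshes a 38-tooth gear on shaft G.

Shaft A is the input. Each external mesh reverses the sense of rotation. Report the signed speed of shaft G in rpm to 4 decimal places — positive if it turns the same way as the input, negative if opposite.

Stage 1 [19T→36T]: ω = 1342.0000×19/36 = 708.2778 rpm, dir flips to −; running = −708.2778
Stage 2 [51T→51T]: ω = 708.2778×51/51 = 708.2778 rpm, dir flips to +; running = +708.2778
Stage 3 [31T→28T]: ω = 708.2778×31/28 = 784.1647 rpm, dir flips to −; running = −784.1647
Stage 4 [28T→44T]: ω = 784.1647×28/44 = 499.0139 rpm, dir flips to +; running = +499.0139
Stage 5 [51T→24T]: ω = 499.0139×51/24 = 1060.4045 rpm, dir flips to −; running = −1060.4045
Stage 6 [85T→38T]: ω = 1060.4045×85/38 = 2371.9575 rpm, dir flips to +; running = +2371.9575

+2371.9575 rpm (same as input, |ω| = 2371.9575 rpm)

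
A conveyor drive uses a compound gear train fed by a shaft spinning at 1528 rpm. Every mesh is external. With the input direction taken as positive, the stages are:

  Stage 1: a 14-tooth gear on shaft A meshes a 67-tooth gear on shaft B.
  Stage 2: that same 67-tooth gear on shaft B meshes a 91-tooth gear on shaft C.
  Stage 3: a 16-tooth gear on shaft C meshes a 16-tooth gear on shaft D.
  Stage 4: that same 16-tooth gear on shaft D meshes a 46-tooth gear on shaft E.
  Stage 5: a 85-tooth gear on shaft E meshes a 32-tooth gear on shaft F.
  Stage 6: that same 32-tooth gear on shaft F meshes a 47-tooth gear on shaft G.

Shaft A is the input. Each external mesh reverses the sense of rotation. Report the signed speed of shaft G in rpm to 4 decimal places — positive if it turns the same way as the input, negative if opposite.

Stage 1 [14T→67T]: ω = 1528.0000×14/67 = 319.2836 rpm, dir flips to −; running = −319.2836
Stage 2 [67T→91T]: ω = 319.2836×67/91 = 235.0769 rpm, dir flips to +; running = +235.0769
Stage 3 [16T→16T]: ω = 235.0769×16/16 = 235.0769 rpm, dir flips to −; running = −235.0769
Stage 4 [16T→46T]: ω = 235.0769×16/46 = 81.7659 rpm, dir flips to +; running = +81.7659
Stage 5 [85T→32T]: ω = 81.7659×85/32 = 217.1906 rpm, dir flips to −; running = −217.1906
Stage 6 [32T→47T]: ω = 217.1906×32/47 = 147.8745 rpm, dir flips to +; running = +147.8745

+147.8745 rpm (same as input, |ω| = 147.8745 rpm)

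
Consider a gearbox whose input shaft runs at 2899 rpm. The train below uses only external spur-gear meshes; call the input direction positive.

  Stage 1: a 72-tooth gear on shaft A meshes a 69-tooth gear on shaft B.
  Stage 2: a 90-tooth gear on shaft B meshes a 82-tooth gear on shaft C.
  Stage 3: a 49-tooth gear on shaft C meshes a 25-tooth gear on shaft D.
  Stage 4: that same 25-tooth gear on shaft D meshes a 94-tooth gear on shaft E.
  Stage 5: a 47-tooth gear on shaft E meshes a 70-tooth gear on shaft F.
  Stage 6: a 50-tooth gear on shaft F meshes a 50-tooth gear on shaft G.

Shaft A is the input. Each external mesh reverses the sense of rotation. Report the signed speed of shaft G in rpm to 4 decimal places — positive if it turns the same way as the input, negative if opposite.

+1162.0594 rpm (same as input, |ω| = 1162.0594 rpm)

Stage 1 [72T→69T]: ω = 2899.0000×72/69 = 3025.0435 rpm, dir flips to −; running = −3025.0435
Stage 2 [90T→82T]: ω = 3025.0435×90/82 = 3320.1697 rpm, dir flips to +; running = +3320.1697
Stage 3 [49T→25T]: ω = 3320.1697×49/25 = 6507.5326 rpm, dir flips to −; running = −6507.5326
Stage 4 [25T→94T]: ω = 6507.5326×25/94 = 1730.7267 rpm, dir flips to +; running = +1730.7267
Stage 5 [47T→70T]: ω = 1730.7267×47/70 = 1162.0594 rpm, dir flips to −; running = −1162.0594
Stage 6 [50T→50T]: ω = 1162.0594×50/50 = 1162.0594 rpm, dir flips to +; running = +1162.0594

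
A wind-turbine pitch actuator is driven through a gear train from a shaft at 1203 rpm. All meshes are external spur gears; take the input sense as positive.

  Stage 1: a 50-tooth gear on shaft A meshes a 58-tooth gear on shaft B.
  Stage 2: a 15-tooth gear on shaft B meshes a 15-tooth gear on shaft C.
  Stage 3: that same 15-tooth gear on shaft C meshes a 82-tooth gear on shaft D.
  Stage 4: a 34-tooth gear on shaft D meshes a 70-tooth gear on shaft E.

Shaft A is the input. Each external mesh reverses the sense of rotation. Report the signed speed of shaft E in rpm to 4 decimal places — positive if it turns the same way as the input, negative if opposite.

+92.1438 rpm (same as input, |ω| = 92.1438 rpm)

Stage 1 [50T→58T]: ω = 1203.0000×50/58 = 1037.0690 rpm, dir flips to −; running = −1037.0690
Stage 2 [15T→15T]: ω = 1037.0690×15/15 = 1037.0690 rpm, dir flips to +; running = +1037.0690
Stage 3 [15T→82T]: ω = 1037.0690×15/82 = 189.7077 rpm, dir flips to −; running = −189.7077
Stage 4 [34T→70T]: ω = 189.7077×34/70 = 92.1438 rpm, dir flips to +; running = +92.1438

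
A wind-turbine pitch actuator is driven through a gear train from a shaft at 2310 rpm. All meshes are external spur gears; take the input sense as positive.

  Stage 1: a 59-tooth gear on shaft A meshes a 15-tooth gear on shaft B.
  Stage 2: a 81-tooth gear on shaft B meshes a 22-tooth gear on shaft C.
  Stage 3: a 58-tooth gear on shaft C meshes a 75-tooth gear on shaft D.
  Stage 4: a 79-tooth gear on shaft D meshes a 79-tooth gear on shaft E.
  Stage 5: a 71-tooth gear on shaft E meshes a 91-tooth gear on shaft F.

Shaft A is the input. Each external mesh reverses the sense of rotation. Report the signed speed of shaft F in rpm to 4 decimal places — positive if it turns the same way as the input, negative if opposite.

-20184.5354 rpm (opposite to input, |ω| = 20184.5354 rpm)

Stage 1 [59T→15T]: ω = 2310.0000×59/15 = 9086.0000 rpm, dir flips to −; running = −9086.0000
Stage 2 [81T→22T]: ω = 9086.0000×81/22 = 33453.0000 rpm, dir flips to +; running = +33453.0000
Stage 3 [58T→75T]: ω = 33453.0000×58/75 = 25870.3200 rpm, dir flips to −; running = −25870.3200
Stage 4 [79T→79T]: ω = 25870.3200×79/79 = 25870.3200 rpm, dir flips to +; running = +25870.3200
Stage 5 [71T→91T]: ω = 25870.3200×71/91 = 20184.5354 rpm, dir flips to −; running = −20184.5354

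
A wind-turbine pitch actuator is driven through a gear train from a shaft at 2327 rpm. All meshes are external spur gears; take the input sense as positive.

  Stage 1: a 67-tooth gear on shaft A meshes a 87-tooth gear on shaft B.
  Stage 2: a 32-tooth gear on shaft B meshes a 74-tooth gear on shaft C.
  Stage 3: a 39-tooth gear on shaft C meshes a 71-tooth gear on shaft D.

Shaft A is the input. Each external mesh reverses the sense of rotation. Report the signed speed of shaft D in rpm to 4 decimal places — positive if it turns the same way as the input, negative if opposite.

-425.6733 rpm (opposite to input, |ω| = 425.6733 rpm)

Stage 1 [67T→87T]: ω = 2327.0000×67/87 = 1792.0575 rpm, dir flips to −; running = −1792.0575
Stage 2 [32T→74T]: ω = 1792.0575×32/74 = 774.9438 rpm, dir flips to +; running = +774.9438
Stage 3 [39T→71T]: ω = 774.9438×39/71 = 425.6733 rpm, dir flips to −; running = −425.6733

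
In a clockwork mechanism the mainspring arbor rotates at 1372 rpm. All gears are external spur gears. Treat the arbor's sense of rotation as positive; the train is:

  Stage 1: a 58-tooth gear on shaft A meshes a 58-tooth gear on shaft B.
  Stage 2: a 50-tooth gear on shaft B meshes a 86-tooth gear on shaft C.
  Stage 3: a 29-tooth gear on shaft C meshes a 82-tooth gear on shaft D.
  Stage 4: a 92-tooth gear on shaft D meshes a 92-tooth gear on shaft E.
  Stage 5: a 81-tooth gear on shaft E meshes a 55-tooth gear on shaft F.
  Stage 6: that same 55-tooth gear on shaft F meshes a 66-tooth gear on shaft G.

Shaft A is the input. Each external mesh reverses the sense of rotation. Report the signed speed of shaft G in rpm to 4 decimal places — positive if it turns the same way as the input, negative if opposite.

Stage 1 [58T→58T]: ω = 1372.0000×58/58 = 1372.0000 rpm, dir flips to −; running = −1372.0000
Stage 2 [50T→86T]: ω = 1372.0000×50/86 = 797.6744 rpm, dir flips to +; running = +797.6744
Stage 3 [29T→82T]: ω = 797.6744×29/82 = 282.1044 rpm, dir flips to −; running = −282.1044
Stage 4 [92T→92T]: ω = 282.1044×92/92 = 282.1044 rpm, dir flips to +; running = +282.1044
Stage 5 [81T→55T]: ω = 282.1044×81/55 = 415.4628 rpm, dir flips to −; running = −415.4628
Stage 6 [55T→66T]: ω = 415.4628×55/66 = 346.2190 rpm, dir flips to +; running = +346.2190

+346.2190 rpm (same as input, |ω| = 346.2190 rpm)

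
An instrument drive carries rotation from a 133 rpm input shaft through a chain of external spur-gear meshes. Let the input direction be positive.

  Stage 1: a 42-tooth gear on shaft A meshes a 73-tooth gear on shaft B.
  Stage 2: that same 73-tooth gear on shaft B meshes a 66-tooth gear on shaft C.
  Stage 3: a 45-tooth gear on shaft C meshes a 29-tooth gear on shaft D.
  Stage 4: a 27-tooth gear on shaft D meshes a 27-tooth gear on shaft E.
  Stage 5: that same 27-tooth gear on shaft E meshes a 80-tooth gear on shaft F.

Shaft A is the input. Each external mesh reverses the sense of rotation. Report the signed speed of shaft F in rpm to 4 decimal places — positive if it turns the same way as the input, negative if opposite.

-44.3246 rpm (opposite to input, |ω| = 44.3246 rpm)

Stage 1 [42T→73T]: ω = 133.0000×42/73 = 76.5205 rpm, dir flips to −; running = −76.5205
Stage 2 [73T→66T]: ω = 76.5205×73/66 = 84.6364 rpm, dir flips to +; running = +84.6364
Stage 3 [45T→29T]: ω = 84.6364×45/29 = 131.3323 rpm, dir flips to −; running = −131.3323
Stage 4 [27T→27T]: ω = 131.3323×27/27 = 131.3323 rpm, dir flips to +; running = +131.3323
Stage 5 [27T→80T]: ω = 131.3323×27/80 = 44.3246 rpm, dir flips to −; running = −44.3246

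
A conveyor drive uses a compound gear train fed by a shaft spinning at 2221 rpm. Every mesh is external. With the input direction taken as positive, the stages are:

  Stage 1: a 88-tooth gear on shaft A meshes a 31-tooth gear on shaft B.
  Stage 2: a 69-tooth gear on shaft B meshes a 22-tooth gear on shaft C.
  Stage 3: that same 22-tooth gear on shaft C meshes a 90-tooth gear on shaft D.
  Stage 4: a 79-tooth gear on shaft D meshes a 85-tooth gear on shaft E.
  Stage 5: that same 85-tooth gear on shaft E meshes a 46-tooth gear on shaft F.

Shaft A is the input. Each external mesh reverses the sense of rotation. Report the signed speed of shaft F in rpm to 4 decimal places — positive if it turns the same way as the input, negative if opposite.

-8301.2860 rpm (opposite to input, |ω| = 8301.2860 rpm)

Stage 1 [88T→31T]: ω = 2221.0000×88/31 = 6304.7742 rpm, dir flips to −; running = −6304.7742
Stage 2 [69T→22T]: ω = 6304.7742×69/22 = 19774.0645 rpm, dir flips to +; running = +19774.0645
Stage 3 [22T→90T]: ω = 19774.0645×22/90 = 4833.6602 rpm, dir flips to −; running = −4833.6602
Stage 4 [79T→85T]: ω = 4833.6602×79/85 = 4492.4607 rpm, dir flips to +; running = +4492.4607
Stage 5 [85T→46T]: ω = 4492.4607×85/46 = 8301.2860 rpm, dir flips to −; running = −8301.2860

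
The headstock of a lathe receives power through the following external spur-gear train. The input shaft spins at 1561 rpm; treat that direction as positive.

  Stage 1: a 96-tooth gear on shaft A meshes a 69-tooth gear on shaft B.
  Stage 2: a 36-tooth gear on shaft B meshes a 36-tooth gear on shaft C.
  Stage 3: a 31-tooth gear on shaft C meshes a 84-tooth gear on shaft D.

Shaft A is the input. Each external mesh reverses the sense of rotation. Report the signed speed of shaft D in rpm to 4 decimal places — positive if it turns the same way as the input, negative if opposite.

-801.5072 rpm (opposite to input, |ω| = 801.5072 rpm)

Stage 1 [96T→69T]: ω = 1561.0000×96/69 = 2171.8261 rpm, dir flips to −; running = −2171.8261
Stage 2 [36T→36T]: ω = 2171.8261×36/36 = 2171.8261 rpm, dir flips to +; running = +2171.8261
Stage 3 [31T→84T]: ω = 2171.8261×31/84 = 801.5072 rpm, dir flips to −; running = −801.5072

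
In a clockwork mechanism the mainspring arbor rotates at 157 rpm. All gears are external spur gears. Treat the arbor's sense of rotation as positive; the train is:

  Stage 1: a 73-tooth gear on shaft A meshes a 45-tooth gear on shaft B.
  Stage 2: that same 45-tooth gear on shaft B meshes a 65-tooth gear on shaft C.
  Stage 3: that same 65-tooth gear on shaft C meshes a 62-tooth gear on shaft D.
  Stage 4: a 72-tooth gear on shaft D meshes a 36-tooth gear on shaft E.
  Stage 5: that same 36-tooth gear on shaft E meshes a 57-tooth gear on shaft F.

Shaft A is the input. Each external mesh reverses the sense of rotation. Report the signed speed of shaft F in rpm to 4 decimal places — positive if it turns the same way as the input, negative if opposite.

Stage 1 [73T→45T]: ω = 157.0000×73/45 = 254.6889 rpm, dir flips to −; running = −254.6889
Stage 2 [45T→65T]: ω = 254.6889×45/65 = 176.3231 rpm, dir flips to +; running = +176.3231
Stage 3 [65T→62T]: ω = 176.3231×65/62 = 184.8548 rpm, dir flips to −; running = −184.8548
Stage 4 [72T→36T]: ω = 184.8548×72/36 = 369.7097 rpm, dir flips to +; running = +369.7097
Stage 5 [36T→57T]: ω = 369.7097×36/57 = 233.5008 rpm, dir flips to −; running = −233.5008

-233.5008 rpm (opposite to input, |ω| = 233.5008 rpm)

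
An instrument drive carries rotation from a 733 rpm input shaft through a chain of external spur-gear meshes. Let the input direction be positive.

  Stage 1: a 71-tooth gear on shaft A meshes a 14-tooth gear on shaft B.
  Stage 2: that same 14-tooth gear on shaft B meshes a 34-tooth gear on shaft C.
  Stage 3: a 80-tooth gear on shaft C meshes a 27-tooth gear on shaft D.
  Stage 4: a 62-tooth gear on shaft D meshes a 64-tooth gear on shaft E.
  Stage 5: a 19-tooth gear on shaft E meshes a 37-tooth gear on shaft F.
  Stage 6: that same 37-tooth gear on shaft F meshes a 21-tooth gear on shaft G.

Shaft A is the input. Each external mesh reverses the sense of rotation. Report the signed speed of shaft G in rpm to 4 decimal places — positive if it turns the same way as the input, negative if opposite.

Stage 1 [71T→14T]: ω = 733.0000×71/14 = 3717.3571 rpm, dir flips to −; running = −3717.3571
Stage 2 [14T→34T]: ω = 3717.3571×14/34 = 1530.6765 rpm, dir flips to +; running = +1530.6765
Stage 3 [80T→27T]: ω = 1530.6765×80/27 = 4535.3377 rpm, dir flips to −; running = −4535.3377
Stage 4 [62T→64T]: ω = 4535.3377×62/64 = 4393.6084 rpm, dir flips to +; running = +4393.6084
Stage 5 [19T→37T]: ω = 4393.6084×19/37 = 2256.1773 rpm, dir flips to −; running = −2256.1773
Stage 6 [37T→21T]: ω = 2256.1773×37/21 = 3975.1695 rpm, dir flips to +; running = +3975.1695

+3975.1695 rpm (same as input, |ω| = 3975.1695 rpm)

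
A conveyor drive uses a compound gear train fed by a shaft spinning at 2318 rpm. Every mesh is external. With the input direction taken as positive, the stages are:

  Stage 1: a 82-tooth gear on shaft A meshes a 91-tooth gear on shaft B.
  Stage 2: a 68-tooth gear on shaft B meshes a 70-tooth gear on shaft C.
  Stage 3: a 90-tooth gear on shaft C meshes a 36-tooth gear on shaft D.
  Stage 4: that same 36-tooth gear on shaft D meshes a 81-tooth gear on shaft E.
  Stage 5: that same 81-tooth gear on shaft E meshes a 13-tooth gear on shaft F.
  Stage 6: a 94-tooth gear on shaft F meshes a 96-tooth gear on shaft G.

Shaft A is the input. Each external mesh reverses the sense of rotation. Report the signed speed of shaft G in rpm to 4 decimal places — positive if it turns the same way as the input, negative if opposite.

Stage 1 [82T→91T]: ω = 2318.0000×82/91 = 2088.7473 rpm, dir flips to −; running = −2088.7473
Stage 2 [68T→70T]: ω = 2088.7473×68/70 = 2029.0688 rpm, dir flips to +; running = +2029.0688
Stage 3 [90T→36T]: ω = 2029.0688×90/36 = 5072.6719 rpm, dir flips to −; running = −5072.6719
Stage 4 [36T→81T]: ω = 5072.6719×36/81 = 2254.5208 rpm, dir flips to +; running = +2254.5208
Stage 5 [81T→13T]: ω = 2254.5208×81/13 = 14047.3991 rpm, dir flips to −; running = −14047.3991
Stage 6 [94T→96T]: ω = 14047.3991×94/96 = 13754.7450 rpm, dir flips to +; running = +13754.7450

+13754.7450 rpm (same as input, |ω| = 13754.7450 rpm)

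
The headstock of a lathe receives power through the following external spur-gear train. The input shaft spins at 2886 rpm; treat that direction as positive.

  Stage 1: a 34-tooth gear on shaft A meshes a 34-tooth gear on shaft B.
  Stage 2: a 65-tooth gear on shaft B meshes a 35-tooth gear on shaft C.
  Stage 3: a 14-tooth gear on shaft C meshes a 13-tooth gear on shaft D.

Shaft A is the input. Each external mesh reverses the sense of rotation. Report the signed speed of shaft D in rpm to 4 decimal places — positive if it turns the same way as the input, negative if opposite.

Stage 1 [34T→34T]: ω = 2886.0000×34/34 = 2886.0000 rpm, dir flips to −; running = −2886.0000
Stage 2 [65T→35T]: ω = 2886.0000×65/35 = 5359.7143 rpm, dir flips to +; running = +5359.7143
Stage 3 [14T→13T]: ω = 5359.7143×14/13 = 5772.0000 rpm, dir flips to −; running = −5772.0000

-5772.0000 rpm (opposite to input, |ω| = 5772.0000 rpm)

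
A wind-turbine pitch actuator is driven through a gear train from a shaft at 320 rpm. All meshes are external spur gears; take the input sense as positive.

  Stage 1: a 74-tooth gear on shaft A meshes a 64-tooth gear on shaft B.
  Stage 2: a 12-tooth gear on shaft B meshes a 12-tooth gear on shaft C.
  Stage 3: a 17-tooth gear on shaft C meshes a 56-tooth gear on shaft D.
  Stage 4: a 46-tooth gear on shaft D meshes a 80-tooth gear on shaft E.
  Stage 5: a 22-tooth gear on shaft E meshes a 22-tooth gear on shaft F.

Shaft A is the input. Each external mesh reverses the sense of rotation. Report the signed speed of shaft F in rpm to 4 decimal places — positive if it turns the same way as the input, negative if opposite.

-64.5848 rpm (opposite to input, |ω| = 64.5848 rpm)

Stage 1 [74T→64T]: ω = 320.0000×74/64 = 370.0000 rpm, dir flips to −; running = −370.0000
Stage 2 [12T→12T]: ω = 370.0000×12/12 = 370.0000 rpm, dir flips to +; running = +370.0000
Stage 3 [17T→56T]: ω = 370.0000×17/56 = 112.3214 rpm, dir flips to −; running = −112.3214
Stage 4 [46T→80T]: ω = 112.3214×46/80 = 64.5848 rpm, dir flips to +; running = +64.5848
Stage 5 [22T→22T]: ω = 64.5848×22/22 = 64.5848 rpm, dir flips to −; running = −64.5848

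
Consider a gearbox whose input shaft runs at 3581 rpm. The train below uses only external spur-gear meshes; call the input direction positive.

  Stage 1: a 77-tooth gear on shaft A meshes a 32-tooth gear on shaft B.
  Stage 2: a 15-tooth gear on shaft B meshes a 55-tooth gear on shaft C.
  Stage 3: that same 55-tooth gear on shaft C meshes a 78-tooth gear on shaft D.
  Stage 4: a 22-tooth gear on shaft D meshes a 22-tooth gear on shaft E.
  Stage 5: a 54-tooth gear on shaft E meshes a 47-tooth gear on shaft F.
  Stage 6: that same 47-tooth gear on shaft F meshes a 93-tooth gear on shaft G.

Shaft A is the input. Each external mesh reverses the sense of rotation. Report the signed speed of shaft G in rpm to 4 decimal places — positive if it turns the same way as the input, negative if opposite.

+962.1716 rpm (same as input, |ω| = 962.1716 rpm)

Stage 1 [77T→32T]: ω = 3581.0000×77/32 = 8616.7812 rpm, dir flips to −; running = −8616.7812
Stage 2 [15T→55T]: ω = 8616.7812×15/55 = 2350.0312 rpm, dir flips to +; running = +2350.0312
Stage 3 [55T→78T]: ω = 2350.0312×55/78 = 1657.0733 rpm, dir flips to −; running = −1657.0733
Stage 4 [22T→22T]: ω = 1657.0733×22/22 = 1657.0733 rpm, dir flips to +; running = +1657.0733
Stage 5 [54T→47T]: ω = 1657.0733×54/47 = 1903.8715 rpm, dir flips to −; running = −1903.8715
Stage 6 [47T→93T]: ω = 1903.8715×47/93 = 962.1716 rpm, dir flips to +; running = +962.1716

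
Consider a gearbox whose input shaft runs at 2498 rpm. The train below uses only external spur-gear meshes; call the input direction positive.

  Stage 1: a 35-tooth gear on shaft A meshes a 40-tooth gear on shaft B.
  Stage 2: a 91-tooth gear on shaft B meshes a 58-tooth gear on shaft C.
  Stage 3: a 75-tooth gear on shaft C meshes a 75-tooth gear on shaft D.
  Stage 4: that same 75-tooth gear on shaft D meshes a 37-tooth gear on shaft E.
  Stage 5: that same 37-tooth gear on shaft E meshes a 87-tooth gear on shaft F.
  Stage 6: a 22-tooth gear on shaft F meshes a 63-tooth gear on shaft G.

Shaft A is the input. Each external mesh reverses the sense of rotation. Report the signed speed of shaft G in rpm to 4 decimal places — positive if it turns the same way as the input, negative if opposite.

Stage 1 [35T→40T]: ω = 2498.0000×35/40 = 2185.7500 rpm, dir flips to −; running = −2185.7500
Stage 2 [91T→58T]: ω = 2185.7500×91/58 = 3429.3664 rpm, dir flips to +; running = +3429.3664
Stage 3 [75T→75T]: ω = 3429.3664×75/75 = 3429.3664 rpm, dir flips to −; running = −3429.3664
Stage 4 [75T→37T]: ω = 3429.3664×75/37 = 6951.4183 rpm, dir flips to +; running = +6951.4183
Stage 5 [37T→87T]: ω = 6951.4183×37/87 = 2956.3503 rpm, dir flips to −; running = −2956.3503
Stage 6 [22T→63T]: ω = 2956.3503×22/63 = 1032.3763 rpm, dir flips to +; running = +1032.3763

+1032.3763 rpm (same as input, |ω| = 1032.3763 rpm)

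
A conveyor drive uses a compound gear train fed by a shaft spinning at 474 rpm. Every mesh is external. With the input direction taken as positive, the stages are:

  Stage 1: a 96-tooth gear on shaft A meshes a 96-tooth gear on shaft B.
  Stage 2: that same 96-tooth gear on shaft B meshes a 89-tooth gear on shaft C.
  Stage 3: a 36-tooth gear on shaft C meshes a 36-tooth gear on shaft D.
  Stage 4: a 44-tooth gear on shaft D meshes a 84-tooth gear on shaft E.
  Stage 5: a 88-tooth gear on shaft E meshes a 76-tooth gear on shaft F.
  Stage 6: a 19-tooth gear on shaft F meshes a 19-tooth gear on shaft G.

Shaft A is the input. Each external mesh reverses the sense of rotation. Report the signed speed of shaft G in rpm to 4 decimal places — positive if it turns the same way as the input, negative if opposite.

Stage 1 [96T→96T]: ω = 474.0000×96/96 = 474.0000 rpm, dir flips to −; running = −474.0000
Stage 2 [96T→89T]: ω = 474.0000×96/89 = 511.2809 rpm, dir flips to +; running = +511.2809
Stage 3 [36T→36T]: ω = 511.2809×36/36 = 511.2809 rpm, dir flips to −; running = −511.2809
Stage 4 [44T→84T]: ω = 511.2809×44/84 = 267.8138 rpm, dir flips to +; running = +267.8138
Stage 5 [88T→76T]: ω = 267.8138×88/76 = 310.1002 rpm, dir flips to −; running = −310.1002
Stage 6 [19T→19T]: ω = 310.1002×19/19 = 310.1002 rpm, dir flips to +; running = +310.1002

+310.1002 rpm (same as input, |ω| = 310.1002 rpm)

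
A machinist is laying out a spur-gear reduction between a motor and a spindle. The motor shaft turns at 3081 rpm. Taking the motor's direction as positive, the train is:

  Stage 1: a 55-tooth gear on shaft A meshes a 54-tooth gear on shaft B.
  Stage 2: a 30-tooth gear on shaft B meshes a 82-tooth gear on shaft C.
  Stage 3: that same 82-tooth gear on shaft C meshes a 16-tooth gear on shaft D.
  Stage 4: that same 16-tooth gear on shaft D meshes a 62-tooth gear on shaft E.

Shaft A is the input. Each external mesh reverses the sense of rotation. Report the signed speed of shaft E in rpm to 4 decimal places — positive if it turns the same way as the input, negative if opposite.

+1518.4140 rpm (same as input, |ω| = 1518.4140 rpm)

Stage 1 [55T→54T]: ω = 3081.0000×55/54 = 3138.0556 rpm, dir flips to −; running = −3138.0556
Stage 2 [30T→82T]: ω = 3138.0556×30/82 = 1148.0691 rpm, dir flips to +; running = +1148.0691
Stage 3 [82T→16T]: ω = 1148.0691×82/16 = 5883.8542 rpm, dir flips to −; running = −5883.8542
Stage 4 [16T→62T]: ω = 5883.8542×16/62 = 1518.4140 rpm, dir flips to +; running = +1518.4140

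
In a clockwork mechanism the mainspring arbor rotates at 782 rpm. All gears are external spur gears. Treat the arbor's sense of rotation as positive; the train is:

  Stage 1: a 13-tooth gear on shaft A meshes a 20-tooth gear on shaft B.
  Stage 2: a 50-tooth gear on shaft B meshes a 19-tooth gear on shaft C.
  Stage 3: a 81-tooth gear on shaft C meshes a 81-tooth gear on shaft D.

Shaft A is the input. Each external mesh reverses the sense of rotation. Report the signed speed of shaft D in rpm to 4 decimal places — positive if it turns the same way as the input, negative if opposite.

Stage 1 [13T→20T]: ω = 782.0000×13/20 = 508.3000 rpm, dir flips to −; running = −508.3000
Stage 2 [50T→19T]: ω = 508.3000×50/19 = 1337.6316 rpm, dir flips to +; running = +1337.6316
Stage 3 [81T→81T]: ω = 1337.6316×81/81 = 1337.6316 rpm, dir flips to −; running = −1337.6316

-1337.6316 rpm (opposite to input, |ω| = 1337.6316 rpm)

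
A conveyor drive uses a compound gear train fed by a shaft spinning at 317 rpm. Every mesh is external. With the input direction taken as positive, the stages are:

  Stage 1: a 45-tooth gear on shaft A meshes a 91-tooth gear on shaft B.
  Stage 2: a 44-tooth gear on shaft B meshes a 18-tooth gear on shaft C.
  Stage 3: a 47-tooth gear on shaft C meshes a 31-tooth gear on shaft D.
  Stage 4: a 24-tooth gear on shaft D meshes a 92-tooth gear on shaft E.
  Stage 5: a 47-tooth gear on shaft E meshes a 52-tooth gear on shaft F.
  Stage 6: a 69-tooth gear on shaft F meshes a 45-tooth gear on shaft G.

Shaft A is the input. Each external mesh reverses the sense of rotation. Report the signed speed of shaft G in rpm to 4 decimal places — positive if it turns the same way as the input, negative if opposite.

Stage 1 [45T→91T]: ω = 317.0000×45/91 = 156.7582 rpm, dir flips to −; running = −156.7582
Stage 2 [44T→18T]: ω = 156.7582×44/18 = 383.1868 rpm, dir flips to +; running = +383.1868
Stage 3 [47T→31T]: ω = 383.1868×47/31 = 580.9607 rpm, dir flips to −; running = −580.9607
Stage 4 [24T→92T]: ω = 580.9607×24/92 = 151.5550 rpm, dir flips to +; running = +151.5550
Stage 5 [47T→52T]: ω = 151.5550×47/52 = 136.9824 rpm, dir flips to −; running = −136.9824
Stage 6 [69T→45T]: ω = 136.9824×69/45 = 210.0396 rpm, dir flips to +; running = +210.0396

+210.0396 rpm (same as input, |ω| = 210.0396 rpm)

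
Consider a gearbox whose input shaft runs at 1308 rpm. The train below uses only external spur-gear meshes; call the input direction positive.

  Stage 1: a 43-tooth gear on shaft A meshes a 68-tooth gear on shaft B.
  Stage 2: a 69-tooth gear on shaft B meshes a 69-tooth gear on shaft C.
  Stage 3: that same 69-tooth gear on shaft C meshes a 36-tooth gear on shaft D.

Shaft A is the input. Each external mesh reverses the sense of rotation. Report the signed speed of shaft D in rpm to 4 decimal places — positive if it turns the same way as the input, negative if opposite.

Stage 1 [43T→68T]: ω = 1308.0000×43/68 = 827.1176 rpm, dir flips to −; running = −827.1176
Stage 2 [69T→69T]: ω = 827.1176×69/69 = 827.1176 rpm, dir flips to +; running = +827.1176
Stage 3 [69T→36T]: ω = 827.1176×69/36 = 1585.3088 rpm, dir flips to −; running = −1585.3088

-1585.3088 rpm (opposite to input, |ω| = 1585.3088 rpm)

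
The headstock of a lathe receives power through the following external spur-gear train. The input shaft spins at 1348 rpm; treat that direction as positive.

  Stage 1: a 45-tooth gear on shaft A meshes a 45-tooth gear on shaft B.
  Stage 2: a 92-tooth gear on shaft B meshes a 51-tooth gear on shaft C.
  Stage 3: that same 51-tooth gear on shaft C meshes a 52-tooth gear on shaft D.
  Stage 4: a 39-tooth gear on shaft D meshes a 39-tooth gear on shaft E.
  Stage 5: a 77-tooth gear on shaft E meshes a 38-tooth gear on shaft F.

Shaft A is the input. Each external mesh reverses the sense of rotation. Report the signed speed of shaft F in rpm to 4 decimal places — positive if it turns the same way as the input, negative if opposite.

-4832.6073 rpm (opposite to input, |ω| = 4832.6073 rpm)

Stage 1 [45T→45T]: ω = 1348.0000×45/45 = 1348.0000 rpm, dir flips to −; running = −1348.0000
Stage 2 [92T→51T]: ω = 1348.0000×92/51 = 2431.6863 rpm, dir flips to +; running = +2431.6863
Stage 3 [51T→52T]: ω = 2431.6863×51/52 = 2384.9231 rpm, dir flips to −; running = −2384.9231
Stage 4 [39T→39T]: ω = 2384.9231×39/39 = 2384.9231 rpm, dir flips to +; running = +2384.9231
Stage 5 [77T→38T]: ω = 2384.9231×77/38 = 4832.6073 rpm, dir flips to −; running = −4832.6073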